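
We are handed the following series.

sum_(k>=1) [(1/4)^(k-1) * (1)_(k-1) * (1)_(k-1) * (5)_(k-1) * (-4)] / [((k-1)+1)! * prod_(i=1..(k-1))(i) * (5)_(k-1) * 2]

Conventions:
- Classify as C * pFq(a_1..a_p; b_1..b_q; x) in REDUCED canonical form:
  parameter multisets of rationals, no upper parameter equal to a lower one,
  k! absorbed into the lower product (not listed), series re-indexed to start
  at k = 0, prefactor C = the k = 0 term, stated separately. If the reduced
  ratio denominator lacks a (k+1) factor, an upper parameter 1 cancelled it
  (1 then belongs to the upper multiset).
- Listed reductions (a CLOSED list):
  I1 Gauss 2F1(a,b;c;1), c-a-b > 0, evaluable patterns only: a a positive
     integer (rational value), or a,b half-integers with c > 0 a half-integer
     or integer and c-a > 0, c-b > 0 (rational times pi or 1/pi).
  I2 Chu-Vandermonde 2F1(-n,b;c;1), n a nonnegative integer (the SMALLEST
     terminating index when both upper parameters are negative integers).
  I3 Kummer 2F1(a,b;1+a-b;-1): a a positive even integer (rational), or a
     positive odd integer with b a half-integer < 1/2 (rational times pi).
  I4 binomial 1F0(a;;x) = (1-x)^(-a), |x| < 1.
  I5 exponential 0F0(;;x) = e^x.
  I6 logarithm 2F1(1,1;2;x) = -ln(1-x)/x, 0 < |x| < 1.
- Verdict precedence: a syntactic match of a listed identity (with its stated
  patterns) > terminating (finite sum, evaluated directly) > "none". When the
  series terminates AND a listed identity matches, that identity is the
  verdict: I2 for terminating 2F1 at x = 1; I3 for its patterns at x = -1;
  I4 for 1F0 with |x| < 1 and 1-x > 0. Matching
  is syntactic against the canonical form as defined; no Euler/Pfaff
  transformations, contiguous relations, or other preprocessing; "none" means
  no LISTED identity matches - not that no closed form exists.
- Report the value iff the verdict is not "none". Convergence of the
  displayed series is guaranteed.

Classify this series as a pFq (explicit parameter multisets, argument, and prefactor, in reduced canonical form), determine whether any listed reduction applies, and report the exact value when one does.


Classification (C = -2): 2F1 with upper {1, 1}, lower {2}, argument x = 1/4. Verdict at x = 1/4: the logarithmic series (I6) matches (the logarithm: parameters (1,1;2), x = 1/4). Value: 8 * ln(3/4).

Structural cue: t_0 = -2 here, and the constant factors (prefactor -2) combine into one prefactor.
Ratio: r(k) = (1/4) * (k+1) (k+1) / [(k+2) (k+1)] - poly over poly, x = (1/4) from leading terms; C = -2 at k = 0.


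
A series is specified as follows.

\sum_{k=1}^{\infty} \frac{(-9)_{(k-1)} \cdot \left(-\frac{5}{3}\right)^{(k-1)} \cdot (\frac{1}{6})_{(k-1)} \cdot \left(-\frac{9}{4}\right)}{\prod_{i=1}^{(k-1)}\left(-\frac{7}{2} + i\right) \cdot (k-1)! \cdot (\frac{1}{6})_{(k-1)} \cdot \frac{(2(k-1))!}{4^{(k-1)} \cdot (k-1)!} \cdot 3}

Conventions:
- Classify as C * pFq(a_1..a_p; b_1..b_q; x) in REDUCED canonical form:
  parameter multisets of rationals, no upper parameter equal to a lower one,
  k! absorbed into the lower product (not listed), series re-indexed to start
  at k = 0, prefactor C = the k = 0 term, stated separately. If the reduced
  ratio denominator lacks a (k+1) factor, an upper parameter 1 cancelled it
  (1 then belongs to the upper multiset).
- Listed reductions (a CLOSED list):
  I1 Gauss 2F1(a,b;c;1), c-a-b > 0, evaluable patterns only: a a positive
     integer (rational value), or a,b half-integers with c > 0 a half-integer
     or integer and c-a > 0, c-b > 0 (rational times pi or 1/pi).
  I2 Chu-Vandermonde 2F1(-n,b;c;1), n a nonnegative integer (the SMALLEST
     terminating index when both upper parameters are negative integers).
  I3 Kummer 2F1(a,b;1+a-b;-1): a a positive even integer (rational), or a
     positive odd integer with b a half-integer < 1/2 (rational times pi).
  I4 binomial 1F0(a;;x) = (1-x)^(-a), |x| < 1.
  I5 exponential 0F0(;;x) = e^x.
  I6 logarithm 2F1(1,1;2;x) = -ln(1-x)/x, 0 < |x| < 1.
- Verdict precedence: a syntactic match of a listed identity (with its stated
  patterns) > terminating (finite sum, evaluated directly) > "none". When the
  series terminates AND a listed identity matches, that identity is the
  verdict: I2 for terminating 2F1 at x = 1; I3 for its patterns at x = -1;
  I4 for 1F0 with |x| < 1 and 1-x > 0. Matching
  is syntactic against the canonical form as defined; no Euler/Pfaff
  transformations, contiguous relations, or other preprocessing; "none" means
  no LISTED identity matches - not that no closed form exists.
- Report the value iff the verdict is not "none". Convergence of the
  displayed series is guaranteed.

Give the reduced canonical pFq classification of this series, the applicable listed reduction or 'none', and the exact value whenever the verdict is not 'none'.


Prefactor -\frac{3}{4}, argument -\frac{5}{3}: 1F2 with upper {-9} over lower {-\frac{5}{2}, \frac{1}{2}}. Verdict: terminating - upper parameter -9 makes this a finite sum (last index 9), evaluated exactly. Hence: \frac{48455659766136197}{225618023787156}.

Structural cue: t_0 = -\frac{3}{4} here, and the lower (2k)!/(4^k k!) block (prefactor -3/4) is (1/2)_k.
Step ratio: r(k) = -\frac{5}{3} * (k-9) / [(k-\frac{5}{2}) (k+\frac{1}{2}) (k+1)] ; factor over Q: parameters, x = -\frac{5}{3}, and C = -\frac{3}{4}.


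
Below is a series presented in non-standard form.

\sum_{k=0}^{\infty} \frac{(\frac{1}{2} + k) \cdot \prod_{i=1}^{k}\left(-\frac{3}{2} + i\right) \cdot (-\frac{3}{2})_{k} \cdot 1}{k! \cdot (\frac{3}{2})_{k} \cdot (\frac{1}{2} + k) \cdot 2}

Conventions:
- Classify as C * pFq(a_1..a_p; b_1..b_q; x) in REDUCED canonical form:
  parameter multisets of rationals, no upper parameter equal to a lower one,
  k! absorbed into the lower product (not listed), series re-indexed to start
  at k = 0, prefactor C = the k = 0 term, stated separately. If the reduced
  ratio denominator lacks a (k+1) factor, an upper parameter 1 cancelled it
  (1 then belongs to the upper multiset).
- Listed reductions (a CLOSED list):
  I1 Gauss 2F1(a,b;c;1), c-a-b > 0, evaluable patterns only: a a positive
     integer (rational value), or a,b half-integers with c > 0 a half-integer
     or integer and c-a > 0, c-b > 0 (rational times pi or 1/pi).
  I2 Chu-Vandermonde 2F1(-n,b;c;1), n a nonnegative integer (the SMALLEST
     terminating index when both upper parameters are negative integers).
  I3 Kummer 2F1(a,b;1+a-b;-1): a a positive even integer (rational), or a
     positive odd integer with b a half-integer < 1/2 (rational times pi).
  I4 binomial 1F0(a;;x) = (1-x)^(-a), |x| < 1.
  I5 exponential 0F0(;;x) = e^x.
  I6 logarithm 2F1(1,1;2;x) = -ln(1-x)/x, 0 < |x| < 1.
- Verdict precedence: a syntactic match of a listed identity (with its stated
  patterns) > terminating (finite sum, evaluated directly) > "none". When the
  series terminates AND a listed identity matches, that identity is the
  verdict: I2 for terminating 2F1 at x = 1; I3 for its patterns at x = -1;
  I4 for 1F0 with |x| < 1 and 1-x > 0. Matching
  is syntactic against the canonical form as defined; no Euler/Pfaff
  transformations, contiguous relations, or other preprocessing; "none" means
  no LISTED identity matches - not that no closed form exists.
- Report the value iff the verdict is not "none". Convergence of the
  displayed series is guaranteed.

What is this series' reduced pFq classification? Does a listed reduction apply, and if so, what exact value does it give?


This is \frac{1}{2} * 2F1(-\frac{3}{2}, -\frac{1}{2}; \frac{3}{2}; 1) in reduced canonical form. Verdict at x = 1: the half-integer Gauss pattern (I1) matches (x = 1; upper {-\frac{3}{2}, -\frac{1}{2}} half-integers, c = \frac{3}{2} in the evaluable pattern). Hence: \frac{15}{64} \cdot \pi.

First insight: from the first term \frac{1}{2}: striking the common factor k + 1/2 reduces the term (C = 1/2, x = 1).
Adjacent-term ratio: r(k) = 1 * (k-\frac{3}{2}) (k-\frac{1}{2}) / [(k+\frac{3}{2}) (k+1)] ; factor over Q: parameters, x = 1, and C = \frac{1}{2}.


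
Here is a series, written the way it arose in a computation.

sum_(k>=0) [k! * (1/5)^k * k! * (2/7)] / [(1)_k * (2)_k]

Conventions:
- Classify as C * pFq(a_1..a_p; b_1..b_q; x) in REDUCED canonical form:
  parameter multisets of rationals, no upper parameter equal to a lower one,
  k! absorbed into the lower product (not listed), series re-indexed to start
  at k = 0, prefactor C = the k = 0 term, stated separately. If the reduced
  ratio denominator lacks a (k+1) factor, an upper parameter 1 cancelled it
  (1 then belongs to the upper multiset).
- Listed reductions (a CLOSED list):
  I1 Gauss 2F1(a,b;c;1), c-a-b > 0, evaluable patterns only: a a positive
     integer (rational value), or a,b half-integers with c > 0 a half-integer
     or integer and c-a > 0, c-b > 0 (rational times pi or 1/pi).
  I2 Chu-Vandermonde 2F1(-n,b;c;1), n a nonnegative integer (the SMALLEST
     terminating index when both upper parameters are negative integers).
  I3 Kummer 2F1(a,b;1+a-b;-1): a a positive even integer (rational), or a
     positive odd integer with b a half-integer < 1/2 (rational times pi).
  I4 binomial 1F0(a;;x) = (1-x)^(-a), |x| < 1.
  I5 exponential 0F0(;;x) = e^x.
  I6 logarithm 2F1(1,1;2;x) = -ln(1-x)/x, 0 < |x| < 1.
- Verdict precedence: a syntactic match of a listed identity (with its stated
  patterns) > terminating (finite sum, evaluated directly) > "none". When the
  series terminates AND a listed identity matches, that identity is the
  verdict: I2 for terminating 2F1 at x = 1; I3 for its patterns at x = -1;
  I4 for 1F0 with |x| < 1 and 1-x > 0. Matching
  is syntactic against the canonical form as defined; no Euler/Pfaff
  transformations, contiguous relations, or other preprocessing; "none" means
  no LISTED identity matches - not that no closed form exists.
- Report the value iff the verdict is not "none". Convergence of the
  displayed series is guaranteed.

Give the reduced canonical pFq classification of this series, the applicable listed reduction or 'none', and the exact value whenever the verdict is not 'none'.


Canonical form: C = 2/7 times 2F1 with upper {1, 1}, lower {2}, x = 1/5. Verdict: this is the I6 logarithm reduction (the logarithm: parameters (1,1;2), x = 1/5). Exact value: (-10/7) * ln(4/5).

The tell: x = (1/5) and (1)_k (prefactor 2/7) is k! itself.
Adjacent-term ratio: r(k) = (1/5) * (k+1) (k+1) / [(k+2) (k+1)] ; factor over Q: parameters, x = (1/5), and C = 2/7.


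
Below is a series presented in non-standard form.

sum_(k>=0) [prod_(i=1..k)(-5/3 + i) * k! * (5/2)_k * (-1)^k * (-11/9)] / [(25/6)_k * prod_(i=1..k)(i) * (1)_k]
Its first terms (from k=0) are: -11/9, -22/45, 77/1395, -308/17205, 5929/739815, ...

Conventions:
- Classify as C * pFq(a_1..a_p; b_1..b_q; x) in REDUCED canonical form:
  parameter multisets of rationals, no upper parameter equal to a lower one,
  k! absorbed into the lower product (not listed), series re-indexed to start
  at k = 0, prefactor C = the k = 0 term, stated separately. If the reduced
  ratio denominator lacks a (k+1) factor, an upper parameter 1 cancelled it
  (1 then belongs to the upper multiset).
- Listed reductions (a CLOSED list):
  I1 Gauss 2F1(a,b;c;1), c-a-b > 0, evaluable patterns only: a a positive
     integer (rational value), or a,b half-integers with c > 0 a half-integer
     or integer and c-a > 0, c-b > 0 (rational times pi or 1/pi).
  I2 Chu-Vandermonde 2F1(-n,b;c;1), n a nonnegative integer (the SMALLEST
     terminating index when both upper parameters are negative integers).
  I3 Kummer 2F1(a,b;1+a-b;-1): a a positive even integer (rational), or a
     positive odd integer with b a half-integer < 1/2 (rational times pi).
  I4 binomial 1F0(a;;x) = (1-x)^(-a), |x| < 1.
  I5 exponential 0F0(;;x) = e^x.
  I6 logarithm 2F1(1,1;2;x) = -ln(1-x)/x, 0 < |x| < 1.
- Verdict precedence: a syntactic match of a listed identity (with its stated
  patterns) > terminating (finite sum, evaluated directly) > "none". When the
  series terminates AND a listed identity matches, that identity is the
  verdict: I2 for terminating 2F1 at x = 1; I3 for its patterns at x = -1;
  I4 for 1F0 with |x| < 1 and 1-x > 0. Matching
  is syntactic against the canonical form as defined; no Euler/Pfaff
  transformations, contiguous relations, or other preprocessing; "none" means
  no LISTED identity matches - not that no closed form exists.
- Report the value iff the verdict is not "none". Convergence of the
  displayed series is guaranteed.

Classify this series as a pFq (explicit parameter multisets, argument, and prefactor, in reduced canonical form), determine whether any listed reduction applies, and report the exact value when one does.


Prefactor -11/9, argument -1: 2F1 with upper {-2/3, 5/2} over lower {25/6}. Verdict: none - this 2F1 at x = -1 matches no listed pattern, and upper {-2/3, 5/2} holds no stopper.

First insight: with t_0 = -11/9, the parameter 1 appears in both the upper and lower lists and cancels.
Term ratio: r(k) = (-1) * (k-2/3) (k+5/2) / [(k+25/6) (k+1)] - rational in k. x = (-1); t_0 = -11/9; negate the roots.


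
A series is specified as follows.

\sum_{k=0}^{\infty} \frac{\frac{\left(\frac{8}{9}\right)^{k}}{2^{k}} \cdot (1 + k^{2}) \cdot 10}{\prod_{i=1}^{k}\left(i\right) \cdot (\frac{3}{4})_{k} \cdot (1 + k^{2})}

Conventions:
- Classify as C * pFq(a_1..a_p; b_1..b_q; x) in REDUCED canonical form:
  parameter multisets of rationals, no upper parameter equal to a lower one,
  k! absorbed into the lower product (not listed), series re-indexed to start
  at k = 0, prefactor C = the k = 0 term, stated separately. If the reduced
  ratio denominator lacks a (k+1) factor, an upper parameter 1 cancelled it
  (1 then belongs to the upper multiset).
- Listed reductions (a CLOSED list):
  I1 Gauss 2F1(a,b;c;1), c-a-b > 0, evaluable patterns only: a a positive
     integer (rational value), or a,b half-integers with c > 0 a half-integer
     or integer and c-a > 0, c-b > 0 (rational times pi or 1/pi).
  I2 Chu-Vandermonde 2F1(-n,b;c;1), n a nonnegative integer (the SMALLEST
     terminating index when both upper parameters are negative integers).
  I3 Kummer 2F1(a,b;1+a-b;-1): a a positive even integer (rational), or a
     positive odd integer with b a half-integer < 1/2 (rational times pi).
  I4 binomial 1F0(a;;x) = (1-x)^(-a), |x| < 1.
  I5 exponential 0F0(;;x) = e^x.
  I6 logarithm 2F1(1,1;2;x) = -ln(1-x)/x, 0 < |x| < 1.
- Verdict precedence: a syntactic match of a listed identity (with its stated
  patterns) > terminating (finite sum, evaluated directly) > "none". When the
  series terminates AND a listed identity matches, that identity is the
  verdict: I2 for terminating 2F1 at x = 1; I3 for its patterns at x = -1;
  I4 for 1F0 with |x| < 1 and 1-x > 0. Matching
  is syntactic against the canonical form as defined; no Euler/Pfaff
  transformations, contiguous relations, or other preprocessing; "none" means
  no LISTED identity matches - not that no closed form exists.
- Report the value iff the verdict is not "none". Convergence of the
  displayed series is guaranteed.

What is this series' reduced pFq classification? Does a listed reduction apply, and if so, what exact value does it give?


Canonical form: C = 10 times 0F1 with upper {-}, lower {\frac{3}{4}}, x = \frac{4}{9}. Verdict: none. A 0F1 with upper {-} fits none of I1-I6 at x = \frac{4}{9}; the sum runs forever.

Key step: x = \frac{4}{9} and k^2 + 1 divides numerator and denominator alike; C = 10, x = 4/9 after cancelling.
Term ratio: r(k) = \frac{4}{9} * 1 / [(k+\frac{3}{4}) (k+1)] ; factor over Q: parameters, x = \frac{4}{9}, and C = 10.


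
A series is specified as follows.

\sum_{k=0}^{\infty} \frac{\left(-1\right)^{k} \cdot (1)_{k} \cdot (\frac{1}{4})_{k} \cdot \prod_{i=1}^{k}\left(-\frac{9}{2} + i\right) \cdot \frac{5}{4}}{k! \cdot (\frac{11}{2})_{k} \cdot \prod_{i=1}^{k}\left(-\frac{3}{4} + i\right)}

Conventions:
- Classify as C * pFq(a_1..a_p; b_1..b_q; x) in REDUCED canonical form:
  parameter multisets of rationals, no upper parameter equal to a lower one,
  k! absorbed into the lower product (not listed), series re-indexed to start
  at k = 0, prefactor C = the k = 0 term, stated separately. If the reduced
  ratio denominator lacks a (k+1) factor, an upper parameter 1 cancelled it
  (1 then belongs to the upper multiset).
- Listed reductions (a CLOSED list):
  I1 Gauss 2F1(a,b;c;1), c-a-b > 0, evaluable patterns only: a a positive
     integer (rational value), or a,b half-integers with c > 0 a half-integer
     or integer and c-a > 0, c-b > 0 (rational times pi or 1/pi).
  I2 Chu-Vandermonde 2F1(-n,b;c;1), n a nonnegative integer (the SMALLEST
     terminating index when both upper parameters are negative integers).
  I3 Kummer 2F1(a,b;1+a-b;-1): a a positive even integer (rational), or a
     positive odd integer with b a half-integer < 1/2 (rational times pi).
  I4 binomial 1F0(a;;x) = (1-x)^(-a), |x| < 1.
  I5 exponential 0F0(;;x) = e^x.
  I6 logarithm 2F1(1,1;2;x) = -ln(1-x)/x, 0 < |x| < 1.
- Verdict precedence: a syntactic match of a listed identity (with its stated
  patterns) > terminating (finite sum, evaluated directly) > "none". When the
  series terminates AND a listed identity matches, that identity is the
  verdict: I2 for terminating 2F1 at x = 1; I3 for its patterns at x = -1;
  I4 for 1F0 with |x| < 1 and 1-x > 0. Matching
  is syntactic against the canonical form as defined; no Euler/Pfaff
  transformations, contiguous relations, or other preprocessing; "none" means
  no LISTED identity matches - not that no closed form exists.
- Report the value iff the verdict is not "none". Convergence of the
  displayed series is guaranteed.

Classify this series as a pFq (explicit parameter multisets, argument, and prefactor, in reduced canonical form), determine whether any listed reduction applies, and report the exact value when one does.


At argument -1: a 2F1 with upper {-\frac{7}{2}, 1}, lower {\frac{11}{2}}, scaled by C = \frac{5}{4}. Verdict: Kummer (I3) applies (x = -1; c = \frac{11}{2} equals 1+a-b for upper {-\frac{7}{2}, 1}: listed pattern). Sum: \frac{1575}{2048} \cdot \pi.

Key step: from the first term \frac{5}{4}: the lower running product (C = 5/4) is a rising factorial.
Consecutive-term ratio: r(k) = -1 * (k-\frac{7}{2}) (k+1) / [(k+\frac{11}{2}) (k+1)] - rational; roots negated = parameters, x = -1, C = \frac{5}{4}.


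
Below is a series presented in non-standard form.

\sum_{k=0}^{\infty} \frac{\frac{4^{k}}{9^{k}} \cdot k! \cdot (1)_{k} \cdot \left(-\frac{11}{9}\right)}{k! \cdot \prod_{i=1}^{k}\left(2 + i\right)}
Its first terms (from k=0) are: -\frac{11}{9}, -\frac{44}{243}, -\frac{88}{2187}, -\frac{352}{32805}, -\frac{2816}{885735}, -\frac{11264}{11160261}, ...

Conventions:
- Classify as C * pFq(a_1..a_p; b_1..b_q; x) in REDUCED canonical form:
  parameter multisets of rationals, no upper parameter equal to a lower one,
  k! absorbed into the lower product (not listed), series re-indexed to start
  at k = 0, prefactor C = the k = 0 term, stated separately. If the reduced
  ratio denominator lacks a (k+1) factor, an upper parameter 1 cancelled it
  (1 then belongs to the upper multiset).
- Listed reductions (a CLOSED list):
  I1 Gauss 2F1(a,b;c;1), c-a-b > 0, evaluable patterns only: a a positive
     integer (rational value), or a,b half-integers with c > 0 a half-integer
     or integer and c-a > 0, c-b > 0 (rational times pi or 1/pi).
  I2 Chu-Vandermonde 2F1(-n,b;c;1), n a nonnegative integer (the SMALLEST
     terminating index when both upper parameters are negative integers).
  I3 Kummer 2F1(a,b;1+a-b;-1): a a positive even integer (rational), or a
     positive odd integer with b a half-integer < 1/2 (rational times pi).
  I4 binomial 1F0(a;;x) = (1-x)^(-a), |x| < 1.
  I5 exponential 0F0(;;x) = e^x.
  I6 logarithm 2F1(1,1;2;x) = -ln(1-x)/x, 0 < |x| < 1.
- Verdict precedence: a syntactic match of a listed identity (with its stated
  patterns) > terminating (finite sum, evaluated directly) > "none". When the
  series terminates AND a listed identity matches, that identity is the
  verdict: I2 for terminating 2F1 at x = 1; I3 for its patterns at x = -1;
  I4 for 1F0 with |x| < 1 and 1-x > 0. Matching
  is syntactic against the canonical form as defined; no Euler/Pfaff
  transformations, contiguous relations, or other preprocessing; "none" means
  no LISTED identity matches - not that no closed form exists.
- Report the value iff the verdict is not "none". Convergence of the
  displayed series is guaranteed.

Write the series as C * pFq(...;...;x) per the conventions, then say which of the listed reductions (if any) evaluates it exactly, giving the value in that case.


Key step: from the first term -\frac{11}{9}: the lower running product (prefactor -11/9) is a rising factorial.
Consecutive-term ratio: r(k) = \frac{4}{9} * (k+1) (k+1) / [(k+3) (k+1)] ; factor over Q: parameters, x = \frac{4}{9}, and C = -\frac{11}{9}.

At argument \frac{4}{9}: a 2F1 with upper {1, 1}, lower {3}, scaled by C = -\frac{11}{9}. Verdict: none here - no I1-I6 shape fits x = \frac{4}{9} with lower {3}.


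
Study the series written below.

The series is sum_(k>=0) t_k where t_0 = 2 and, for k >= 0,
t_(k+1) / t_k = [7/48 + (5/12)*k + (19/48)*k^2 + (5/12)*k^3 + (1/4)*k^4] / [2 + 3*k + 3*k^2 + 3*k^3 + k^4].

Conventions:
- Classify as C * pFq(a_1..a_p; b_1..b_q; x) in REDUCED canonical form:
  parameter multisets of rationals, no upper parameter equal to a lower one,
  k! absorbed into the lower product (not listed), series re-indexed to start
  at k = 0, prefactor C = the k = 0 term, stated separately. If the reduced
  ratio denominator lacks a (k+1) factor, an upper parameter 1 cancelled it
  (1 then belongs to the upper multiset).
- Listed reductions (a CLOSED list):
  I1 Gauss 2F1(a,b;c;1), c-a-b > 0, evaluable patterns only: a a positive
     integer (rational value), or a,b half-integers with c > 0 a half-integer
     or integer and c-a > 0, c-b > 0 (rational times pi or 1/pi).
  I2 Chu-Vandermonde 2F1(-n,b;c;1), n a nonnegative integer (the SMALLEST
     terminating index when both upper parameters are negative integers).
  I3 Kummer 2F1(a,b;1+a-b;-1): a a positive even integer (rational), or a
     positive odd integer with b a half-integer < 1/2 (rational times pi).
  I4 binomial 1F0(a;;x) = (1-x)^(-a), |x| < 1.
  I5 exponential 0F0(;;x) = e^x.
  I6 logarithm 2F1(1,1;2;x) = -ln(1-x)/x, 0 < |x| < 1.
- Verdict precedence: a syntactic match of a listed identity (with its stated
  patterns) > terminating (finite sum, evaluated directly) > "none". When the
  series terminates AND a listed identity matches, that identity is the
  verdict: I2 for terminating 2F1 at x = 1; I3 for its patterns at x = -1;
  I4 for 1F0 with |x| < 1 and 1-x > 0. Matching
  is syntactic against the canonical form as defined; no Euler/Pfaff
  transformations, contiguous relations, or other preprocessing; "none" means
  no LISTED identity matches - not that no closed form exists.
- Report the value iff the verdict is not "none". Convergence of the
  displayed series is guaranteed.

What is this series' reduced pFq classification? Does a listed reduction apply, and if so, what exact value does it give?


Reduced: x = 1/4, 2F1, upper = {1/2, 7/6}, lower = {2}, C = 2. Verdict: none (x = 1/4): each listed identity misses the multisets {1/2, 7/6} ; {2}.

Key observation: from the first term 2: factor the ratio over Q (prefactor 2): negated roots = parameters.
Step ratio: r(k) = (1/4) * (k+1/2) (k+7/6) / [(k+2) (k+1)] - rational; roots negated = parameters, x = (1/4), C = 2.


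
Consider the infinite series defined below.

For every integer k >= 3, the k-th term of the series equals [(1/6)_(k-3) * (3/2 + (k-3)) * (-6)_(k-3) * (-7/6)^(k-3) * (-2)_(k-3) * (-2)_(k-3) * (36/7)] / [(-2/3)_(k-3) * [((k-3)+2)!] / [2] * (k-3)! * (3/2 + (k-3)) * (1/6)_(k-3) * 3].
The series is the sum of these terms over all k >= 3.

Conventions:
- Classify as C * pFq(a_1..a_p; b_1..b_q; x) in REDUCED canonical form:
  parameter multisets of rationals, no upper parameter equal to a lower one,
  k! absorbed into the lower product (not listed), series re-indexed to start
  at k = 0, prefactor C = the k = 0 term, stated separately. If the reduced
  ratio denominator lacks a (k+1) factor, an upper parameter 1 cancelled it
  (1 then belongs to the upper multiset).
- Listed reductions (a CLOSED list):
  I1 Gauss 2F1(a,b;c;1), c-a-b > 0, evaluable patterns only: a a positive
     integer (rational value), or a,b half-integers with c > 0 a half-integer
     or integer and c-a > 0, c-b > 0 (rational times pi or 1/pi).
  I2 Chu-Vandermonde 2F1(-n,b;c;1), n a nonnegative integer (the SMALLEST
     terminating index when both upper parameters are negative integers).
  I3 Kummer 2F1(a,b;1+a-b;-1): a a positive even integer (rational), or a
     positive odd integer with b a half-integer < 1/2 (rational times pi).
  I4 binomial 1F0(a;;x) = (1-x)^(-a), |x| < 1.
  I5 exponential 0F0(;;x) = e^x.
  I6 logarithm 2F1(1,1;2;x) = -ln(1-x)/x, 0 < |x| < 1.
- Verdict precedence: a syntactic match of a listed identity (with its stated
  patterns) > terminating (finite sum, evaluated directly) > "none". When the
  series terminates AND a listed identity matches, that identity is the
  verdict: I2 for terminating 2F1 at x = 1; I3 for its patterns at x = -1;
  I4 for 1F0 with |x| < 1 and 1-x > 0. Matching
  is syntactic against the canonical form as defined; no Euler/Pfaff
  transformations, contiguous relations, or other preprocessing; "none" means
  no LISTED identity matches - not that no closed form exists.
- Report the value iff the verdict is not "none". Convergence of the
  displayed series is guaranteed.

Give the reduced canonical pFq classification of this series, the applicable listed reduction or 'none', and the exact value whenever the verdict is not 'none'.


Classification (C = 12/7): 3F2 with upper {-6, -2, -2}, lower {-2/3, 3}, argument x = -7/6. Verdict: terminating - upper parameter -2 makes this a finite sum (last index 2), evaluated exactly. Exact value: -1047/14.

Structural cue: t_0 being 12/7, the denominator's factorial ratio (C = 12/7, x = -7/6) is a lower Pochhammer.
Step ratio: r(k) = (-7/6) * (k-6) (k-2) (k-2) / [(k-2/3) (k+3) (k+1)] - rational; roots negated = parameters, x = (-7/6), C = 12/7.


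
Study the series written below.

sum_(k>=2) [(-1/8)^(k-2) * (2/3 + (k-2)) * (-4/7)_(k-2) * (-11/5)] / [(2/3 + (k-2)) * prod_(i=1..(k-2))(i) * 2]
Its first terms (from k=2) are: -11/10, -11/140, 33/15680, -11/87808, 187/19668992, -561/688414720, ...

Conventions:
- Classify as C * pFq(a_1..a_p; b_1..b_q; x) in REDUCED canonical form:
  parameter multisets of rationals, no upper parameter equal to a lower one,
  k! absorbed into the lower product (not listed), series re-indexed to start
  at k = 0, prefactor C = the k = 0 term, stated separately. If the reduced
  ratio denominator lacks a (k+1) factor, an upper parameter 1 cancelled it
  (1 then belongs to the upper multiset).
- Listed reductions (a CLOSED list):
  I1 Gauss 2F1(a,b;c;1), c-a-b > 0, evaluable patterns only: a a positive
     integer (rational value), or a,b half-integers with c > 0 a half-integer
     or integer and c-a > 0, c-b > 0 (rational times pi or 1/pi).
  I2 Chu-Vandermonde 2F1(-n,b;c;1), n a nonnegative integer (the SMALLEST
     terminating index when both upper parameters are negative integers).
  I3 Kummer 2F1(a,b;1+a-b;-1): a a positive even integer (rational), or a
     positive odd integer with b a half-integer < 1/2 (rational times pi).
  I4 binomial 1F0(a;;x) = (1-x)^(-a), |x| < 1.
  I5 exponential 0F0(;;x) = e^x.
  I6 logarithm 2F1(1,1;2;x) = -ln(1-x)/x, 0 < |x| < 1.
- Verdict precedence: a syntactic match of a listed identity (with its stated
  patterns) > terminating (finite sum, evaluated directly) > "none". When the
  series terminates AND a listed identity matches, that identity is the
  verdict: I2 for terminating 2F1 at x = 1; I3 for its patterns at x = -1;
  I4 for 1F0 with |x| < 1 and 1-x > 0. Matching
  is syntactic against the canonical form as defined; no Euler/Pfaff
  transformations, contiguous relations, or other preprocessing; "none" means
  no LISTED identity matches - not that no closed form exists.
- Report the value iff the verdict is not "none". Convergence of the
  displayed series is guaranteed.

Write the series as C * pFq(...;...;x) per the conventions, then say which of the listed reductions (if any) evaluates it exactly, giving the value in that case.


The series (x = -1/8) is 1F0: upper {-4/7}, lower {-}, prefactor -11/10. Verdict: binomial (I4) matches (the 1F0 binomial series: exponent 4/7, x = -1/8). Value: (-11/10) * (9/8)^(4/7).

Key step: with t_0 = -11/10, the factor k + 2/3 cancels (top and bottom), leaving prefactor -11/10.
Ratio: r(k) = (-1/8) * (k-4/7) / [(k+1)] - rational; roots negated = parameters, x = (-1/8), C = -11/10.


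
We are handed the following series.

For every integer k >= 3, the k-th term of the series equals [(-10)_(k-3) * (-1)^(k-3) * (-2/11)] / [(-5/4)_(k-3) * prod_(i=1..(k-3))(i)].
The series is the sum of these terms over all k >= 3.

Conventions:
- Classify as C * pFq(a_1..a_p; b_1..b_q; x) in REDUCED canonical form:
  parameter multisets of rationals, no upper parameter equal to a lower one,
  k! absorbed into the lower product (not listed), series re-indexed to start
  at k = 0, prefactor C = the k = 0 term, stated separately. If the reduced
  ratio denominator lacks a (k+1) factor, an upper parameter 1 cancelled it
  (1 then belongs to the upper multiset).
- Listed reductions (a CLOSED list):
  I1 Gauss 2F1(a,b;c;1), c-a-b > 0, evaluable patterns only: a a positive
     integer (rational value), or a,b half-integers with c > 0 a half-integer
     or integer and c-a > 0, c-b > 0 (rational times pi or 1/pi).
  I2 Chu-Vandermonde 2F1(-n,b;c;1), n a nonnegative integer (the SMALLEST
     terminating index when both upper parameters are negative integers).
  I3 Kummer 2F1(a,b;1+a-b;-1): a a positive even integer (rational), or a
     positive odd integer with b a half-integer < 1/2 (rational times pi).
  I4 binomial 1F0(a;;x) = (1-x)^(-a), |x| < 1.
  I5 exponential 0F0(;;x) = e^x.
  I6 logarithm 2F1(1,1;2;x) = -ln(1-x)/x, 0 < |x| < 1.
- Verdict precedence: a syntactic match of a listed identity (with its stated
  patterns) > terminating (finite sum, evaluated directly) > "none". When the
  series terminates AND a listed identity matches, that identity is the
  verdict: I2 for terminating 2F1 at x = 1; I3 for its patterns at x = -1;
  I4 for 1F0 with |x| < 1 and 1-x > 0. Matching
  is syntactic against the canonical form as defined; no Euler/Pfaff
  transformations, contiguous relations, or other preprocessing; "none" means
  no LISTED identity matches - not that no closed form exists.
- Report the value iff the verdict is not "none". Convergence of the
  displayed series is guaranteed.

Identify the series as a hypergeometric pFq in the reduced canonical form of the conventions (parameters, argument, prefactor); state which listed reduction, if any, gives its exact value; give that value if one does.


This is -2/11 * 1F1(-10; -5/4; -1) in reduced canonical form. Verdict: terminating - upper -10 stops the sum at k = 10; the 11 terms are added exactly. Value: -1659637367342/6336947925.

First insight: t_0 = -2/11 here, and the product of the first k integers (C = -2/11, x = -1) is k!.
Consecutive-term ratio: r(k) = (-1) * (k-10) / [(k-5/4) (k+1)] - rational; roots negated = parameters, x = (-1), C = -2/11.


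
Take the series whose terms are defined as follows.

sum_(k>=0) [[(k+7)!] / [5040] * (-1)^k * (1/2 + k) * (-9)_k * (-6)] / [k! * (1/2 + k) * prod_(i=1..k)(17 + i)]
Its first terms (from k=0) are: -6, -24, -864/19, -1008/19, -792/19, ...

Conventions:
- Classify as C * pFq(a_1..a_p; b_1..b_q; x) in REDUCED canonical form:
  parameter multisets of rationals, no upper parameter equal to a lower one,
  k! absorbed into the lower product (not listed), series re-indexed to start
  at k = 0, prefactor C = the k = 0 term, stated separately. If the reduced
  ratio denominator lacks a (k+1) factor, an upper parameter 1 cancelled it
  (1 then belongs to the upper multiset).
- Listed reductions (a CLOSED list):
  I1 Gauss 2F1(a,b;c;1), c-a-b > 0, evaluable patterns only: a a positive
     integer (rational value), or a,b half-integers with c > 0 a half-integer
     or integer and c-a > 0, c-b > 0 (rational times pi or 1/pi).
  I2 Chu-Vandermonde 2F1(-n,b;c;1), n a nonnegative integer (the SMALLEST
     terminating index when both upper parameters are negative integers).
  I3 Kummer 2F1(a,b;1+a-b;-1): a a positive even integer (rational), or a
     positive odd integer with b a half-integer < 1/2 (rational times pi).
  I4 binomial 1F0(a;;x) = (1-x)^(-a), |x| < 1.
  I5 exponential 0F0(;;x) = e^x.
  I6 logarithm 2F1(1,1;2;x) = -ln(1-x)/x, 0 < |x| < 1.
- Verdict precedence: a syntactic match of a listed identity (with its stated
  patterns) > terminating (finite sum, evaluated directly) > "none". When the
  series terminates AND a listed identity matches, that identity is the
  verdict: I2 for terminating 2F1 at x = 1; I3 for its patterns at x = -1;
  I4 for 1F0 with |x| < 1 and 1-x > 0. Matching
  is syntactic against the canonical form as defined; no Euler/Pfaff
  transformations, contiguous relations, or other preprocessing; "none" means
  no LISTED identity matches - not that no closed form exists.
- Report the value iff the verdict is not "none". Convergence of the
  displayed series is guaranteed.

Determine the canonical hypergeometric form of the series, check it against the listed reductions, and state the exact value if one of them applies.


With C = -6: the canonical form is 2F1(-9, 8; 18; -1). Verdict: this is Kummer (I3) (x = -1; c = 18 equals 1+a-b for upper {-9, 8}: listed pattern). Hence: -204.

Key observation: t_0 being -6, the factorial ratio (C = -6, x = -1) (k+a-1)!/(a-1)! is a rising factorial (a)_k.
Term ratio: r(k) = (-1) * (k-9) (k+8) / [(k+18) (k+1)] - poly over poly, x = (-1) from leading terms; C = -6 at k = 0.


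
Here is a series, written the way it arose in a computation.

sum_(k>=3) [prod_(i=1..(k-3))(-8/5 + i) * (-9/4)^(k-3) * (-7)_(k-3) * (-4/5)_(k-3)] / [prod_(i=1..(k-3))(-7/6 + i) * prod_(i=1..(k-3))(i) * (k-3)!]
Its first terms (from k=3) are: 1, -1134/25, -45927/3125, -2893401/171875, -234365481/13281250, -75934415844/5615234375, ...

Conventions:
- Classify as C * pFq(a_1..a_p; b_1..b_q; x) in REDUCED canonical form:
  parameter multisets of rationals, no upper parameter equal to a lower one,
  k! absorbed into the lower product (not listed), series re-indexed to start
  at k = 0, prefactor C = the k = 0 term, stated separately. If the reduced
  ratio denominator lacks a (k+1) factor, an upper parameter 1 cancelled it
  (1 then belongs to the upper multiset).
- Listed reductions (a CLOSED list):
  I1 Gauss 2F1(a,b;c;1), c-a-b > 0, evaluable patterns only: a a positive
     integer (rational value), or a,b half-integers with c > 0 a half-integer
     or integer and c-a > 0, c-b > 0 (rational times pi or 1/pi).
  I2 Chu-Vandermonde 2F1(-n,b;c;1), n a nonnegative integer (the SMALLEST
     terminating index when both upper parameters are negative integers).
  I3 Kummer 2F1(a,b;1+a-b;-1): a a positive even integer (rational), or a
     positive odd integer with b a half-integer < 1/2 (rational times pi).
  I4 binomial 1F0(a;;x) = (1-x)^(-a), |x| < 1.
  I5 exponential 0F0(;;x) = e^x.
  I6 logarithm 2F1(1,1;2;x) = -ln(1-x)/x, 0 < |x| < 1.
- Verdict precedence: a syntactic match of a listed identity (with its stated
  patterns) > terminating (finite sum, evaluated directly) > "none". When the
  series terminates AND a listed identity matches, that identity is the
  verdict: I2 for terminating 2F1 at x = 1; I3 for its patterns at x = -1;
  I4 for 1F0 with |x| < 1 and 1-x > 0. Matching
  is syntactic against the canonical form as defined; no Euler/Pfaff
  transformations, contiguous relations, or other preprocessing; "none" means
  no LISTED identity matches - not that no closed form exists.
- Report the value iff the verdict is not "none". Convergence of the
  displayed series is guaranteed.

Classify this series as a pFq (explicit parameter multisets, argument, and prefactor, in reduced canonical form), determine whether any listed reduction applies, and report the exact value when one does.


Reduced: x = -9/4, 3F2, upper = {-7, -4/5, -3/5}, lower = {-1/6, 1}, C = 1. Verdict: terminating at k = 7: the factor (-7)_k kills every later term; summing the 8 survivors is exact. Value: -21877790465348855531/190321350097656250.

Structural cue: x = (-9/4) and the lower running product (C = 1, x = -9/4) is a rising factorial.
Consecutive-term ratio: r(k) = (-9/4) * (k-7) (k-4/5) (k-3/5) / [(k-1/6) (k+1) (k+1)] - rational in k. x = (-9/4); t_0 = 1; negate the roots.


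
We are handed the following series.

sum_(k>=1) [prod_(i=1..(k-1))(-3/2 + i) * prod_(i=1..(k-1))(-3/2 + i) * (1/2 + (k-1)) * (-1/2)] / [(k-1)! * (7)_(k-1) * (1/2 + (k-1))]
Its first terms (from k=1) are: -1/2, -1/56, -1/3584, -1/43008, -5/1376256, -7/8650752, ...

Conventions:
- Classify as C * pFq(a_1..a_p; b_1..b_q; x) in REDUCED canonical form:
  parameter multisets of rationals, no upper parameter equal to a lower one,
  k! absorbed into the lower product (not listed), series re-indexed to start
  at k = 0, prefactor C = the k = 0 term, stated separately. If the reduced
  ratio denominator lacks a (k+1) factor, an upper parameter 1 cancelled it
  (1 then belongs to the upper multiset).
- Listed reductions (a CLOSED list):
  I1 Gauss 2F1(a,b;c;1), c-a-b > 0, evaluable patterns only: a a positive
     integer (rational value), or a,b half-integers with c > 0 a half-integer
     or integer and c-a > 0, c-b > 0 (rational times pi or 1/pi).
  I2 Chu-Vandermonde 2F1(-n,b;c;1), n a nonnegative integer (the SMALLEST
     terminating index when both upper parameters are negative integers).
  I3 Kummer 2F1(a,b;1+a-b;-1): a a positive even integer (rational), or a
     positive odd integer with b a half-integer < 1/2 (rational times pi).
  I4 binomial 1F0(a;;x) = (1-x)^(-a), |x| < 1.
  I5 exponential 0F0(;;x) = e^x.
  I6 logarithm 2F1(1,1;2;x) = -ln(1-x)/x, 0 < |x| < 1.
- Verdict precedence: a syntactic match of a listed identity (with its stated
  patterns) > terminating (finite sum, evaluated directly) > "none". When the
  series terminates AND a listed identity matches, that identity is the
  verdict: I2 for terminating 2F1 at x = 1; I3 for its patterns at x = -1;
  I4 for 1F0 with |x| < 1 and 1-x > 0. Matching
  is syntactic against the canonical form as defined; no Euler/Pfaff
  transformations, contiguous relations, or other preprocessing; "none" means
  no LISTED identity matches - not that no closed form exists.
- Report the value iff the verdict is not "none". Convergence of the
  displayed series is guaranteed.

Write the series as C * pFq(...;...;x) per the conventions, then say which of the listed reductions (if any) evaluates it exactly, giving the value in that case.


x = 1 here; the reduced form reads 2F1, upper {-1/2, -1/2}, lower {7}, C = -1/2. Verdict: Gauss's theorem I1 (half-integer case) fires (x = 1; upper {-1/2, -1/2} half-integers, c = 7 in the evaluable pattern). Value: (-2097152/1288287) / pi.

Key observation: t_0 = -1/2 here, and k + 1/2 divides numerator and denominator alike; prefactor -1/2 after cancelling.
Step ratio: r(k) = 1 * (k-1/2) (k-1/2) / [(k+7) (k+1)] - poly over poly, x = 1 from leading terms; C = -1/2 at k = 0.


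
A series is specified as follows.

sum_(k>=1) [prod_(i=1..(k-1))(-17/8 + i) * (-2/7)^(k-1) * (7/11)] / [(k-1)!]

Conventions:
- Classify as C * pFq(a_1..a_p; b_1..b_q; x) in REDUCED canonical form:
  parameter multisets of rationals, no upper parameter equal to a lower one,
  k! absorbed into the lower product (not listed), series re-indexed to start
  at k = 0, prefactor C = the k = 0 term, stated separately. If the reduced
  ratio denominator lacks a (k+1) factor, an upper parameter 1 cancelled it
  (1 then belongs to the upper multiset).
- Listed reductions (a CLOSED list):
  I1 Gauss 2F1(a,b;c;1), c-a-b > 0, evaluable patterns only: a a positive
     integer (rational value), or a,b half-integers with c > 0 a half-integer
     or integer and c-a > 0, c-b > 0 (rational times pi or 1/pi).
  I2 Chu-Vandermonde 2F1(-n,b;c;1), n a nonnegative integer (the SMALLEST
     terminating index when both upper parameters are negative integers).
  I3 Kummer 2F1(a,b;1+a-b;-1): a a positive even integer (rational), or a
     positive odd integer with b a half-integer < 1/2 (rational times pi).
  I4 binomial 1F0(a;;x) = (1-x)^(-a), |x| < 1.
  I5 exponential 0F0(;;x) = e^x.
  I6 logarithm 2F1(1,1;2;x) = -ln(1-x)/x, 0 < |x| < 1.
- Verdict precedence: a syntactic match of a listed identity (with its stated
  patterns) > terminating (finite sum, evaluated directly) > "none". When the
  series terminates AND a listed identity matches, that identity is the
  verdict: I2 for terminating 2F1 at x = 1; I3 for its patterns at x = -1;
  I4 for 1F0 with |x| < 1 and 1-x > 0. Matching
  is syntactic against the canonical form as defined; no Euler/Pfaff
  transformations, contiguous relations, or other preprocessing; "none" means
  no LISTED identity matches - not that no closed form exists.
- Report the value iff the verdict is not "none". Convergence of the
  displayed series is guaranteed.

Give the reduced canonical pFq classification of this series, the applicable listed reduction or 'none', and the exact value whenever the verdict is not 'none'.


With C = 7/11: the canonical form is 1F0(-9/8; -; -2/7). Verdict: the binomial series (I4) fires (the 1F0 binomial series: exponent 9/8, x = -2/7). Value: (7/11) * (9/7)^(9/8).

First insight: t_0 = 7/11 here, and the running product (C = 7/11, x = -2/7) telescopes to a rising factorial.
Adjacent-term ratio: r(k) = (-2/7) * (k-9/8) / [(k+1)] - rational in k, leading ratio (-2/7); with t_0 = 7/11, classification follows.
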